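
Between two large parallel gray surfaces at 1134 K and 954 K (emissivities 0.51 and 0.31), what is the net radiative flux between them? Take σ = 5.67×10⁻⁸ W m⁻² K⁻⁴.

q ≈ 11200 W/m²

For two large parallel gray plates, q = σ(T₁⁴ − T₂⁴) / (1/ε₁ + 1/ε₂ − 1).
1/ε₁ + 1/ε₂ − 1 = 1/0.51 + 1/0.31 − 1 = 4.187.
T₁⁴ − T₂⁴ = 1.65×10^12 − 8.28×10^11 = 8.25×10^11 K⁴.
q = 5.67×10⁻⁸ × 8.25×10^11 / 4.187 = 11200 W/m².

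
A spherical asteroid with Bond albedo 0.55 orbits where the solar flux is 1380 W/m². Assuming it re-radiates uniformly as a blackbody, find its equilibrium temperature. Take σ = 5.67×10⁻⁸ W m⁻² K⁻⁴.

Power absorbed = (1−a)S·πR²; power emitted = 4πR²σT⁴. Equating and cancelling πR²:
T = ((1−a)S / 4σ)^(1/4) = (621 / (4 × 5.67×10⁻⁸))^(1/4) = (2.74×10^9)^(1/4).
T = 229 K.

T ≈ 229 K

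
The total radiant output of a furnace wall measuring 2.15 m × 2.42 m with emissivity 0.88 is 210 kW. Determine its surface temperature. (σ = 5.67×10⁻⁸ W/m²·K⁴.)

A = 2.15 × 2.42 = 5.20 m².
From P = εσAT⁴, T = (P / εσA)^(1/4) = (2.10×10^5 / (0.88 × 5.67×10⁻⁸ × 5.20))^(1/4).
T = (8.09×10^11)^(1/4) = 948 K.

T ≈ 948 K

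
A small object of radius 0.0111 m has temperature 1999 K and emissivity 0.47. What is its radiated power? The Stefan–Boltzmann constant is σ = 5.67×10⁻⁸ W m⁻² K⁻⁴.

A = 4πr² = 4π × (0.0111)² = 1.55×10^-3 m².
P = εσAT⁴ = 0.47 × 5.67×10⁻⁸ × 1.55×10^-3 × (1999)⁴ = 0.47 × 5.67×10⁻⁸ × 1.55×10^-3 × 1.60×10^13.
P = 659 W.

P ≈ 659 W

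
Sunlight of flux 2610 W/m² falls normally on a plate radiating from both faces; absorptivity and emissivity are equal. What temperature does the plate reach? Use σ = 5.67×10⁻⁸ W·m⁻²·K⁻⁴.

Absorbed flux αS = emitted flux 2εσT⁴ per unit area; with α = ε this gives T = (S/2σ)^(1/4).
T = (2610 / (2 × 5.67×10⁻⁸))^(1/4) = (2.30×10^10)^(1/4).
T = 389 K.

T ≈ 389 K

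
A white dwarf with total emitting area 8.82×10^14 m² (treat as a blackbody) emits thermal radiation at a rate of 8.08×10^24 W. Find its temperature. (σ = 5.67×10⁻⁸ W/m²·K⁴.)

From P = σAT⁴, T = (P / σA)^(1/4) = (8.08×10^24 / (5.67×10⁻⁸ × 8.82×10^14))^(1/4).
T = (1.62×10^17)^(1/4) = 20000 K.

T ≈ 20000 K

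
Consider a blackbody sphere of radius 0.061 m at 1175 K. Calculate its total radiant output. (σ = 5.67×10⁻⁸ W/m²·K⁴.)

A = 4πr² = 4π × (0.061)² = 0.0468 m².
P = σAT⁴ = 5.67×10⁻⁸ × 0.0468 × (1175)⁴ = 5.67×10⁻⁸ × 0.0468 × 1.91×10^12.
P = 5050 W.

P ≈ 5050 W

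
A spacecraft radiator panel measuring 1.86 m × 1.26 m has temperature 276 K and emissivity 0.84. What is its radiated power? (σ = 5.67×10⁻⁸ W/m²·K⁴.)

P ≈ 648 W

A = 1.86 × 1.26 = 2.34 m².
P = εσAT⁴ = 0.84 × 5.67×10⁻⁸ × 2.34 × (276)⁴ = 0.84 × 5.67×10⁻⁸ × 2.34 × 5.80×10^9.
P = 648 W.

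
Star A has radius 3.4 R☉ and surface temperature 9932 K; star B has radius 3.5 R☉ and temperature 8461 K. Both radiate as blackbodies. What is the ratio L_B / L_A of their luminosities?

L = 4πR²σT⁴ ∝ R²T⁴, so L_B/L_A = (3.5/3.4)² × (8461/9932)⁴ = 1.06 × 0.527 = 0.558.

L_B/L_A ≈ 0.558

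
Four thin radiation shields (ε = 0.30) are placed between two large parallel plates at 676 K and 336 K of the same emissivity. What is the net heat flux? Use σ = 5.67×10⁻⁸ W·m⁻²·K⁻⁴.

q ≈ 392 W/m²

Each of the 5 gaps contributes resistance (2/ε − 1) = 2/0.30 − 1 = 5.667; total = 28.33.
q = σ(T₁⁴ − T₂⁴) / 28.33 = 5.67×10⁻⁸ × 1.96×10^11 / 28.33 = 392 W/m².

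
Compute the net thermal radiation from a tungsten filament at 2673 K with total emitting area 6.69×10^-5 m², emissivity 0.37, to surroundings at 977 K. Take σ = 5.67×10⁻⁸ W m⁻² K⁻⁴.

Q ≈ 70.4 W

Q = εσA(T⁴ − T_s⁴). T⁴ − T_s⁴ = (2673)⁴ − (977)⁴ = 5.11×10^13 − 9.11×10^11 = 5.01×10^13 K⁴.
Q = 0.37 × 5.67×10⁻⁸ × 6.69×10^-5 × 5.01×10^13 = 70.4 W.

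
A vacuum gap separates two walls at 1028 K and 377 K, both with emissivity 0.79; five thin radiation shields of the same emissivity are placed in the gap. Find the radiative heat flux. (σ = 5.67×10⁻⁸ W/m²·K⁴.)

Each of the 6 gaps contributes resistance (2/ε − 1) = 2/0.79 − 1 = 1.532; total = 9.190.
q = σ(T₁⁴ − T₂⁴) / 9.190 = 5.67×10⁻⁸ × 1.10×10^12 / 9.190 = 6770 W/m².

q ≈ 6770 W/m²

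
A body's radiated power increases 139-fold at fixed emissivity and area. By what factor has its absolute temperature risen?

factor ≈ 3.43

P ∝ T⁴ ⇒ T ∝ P^(1/4), so T scales by (139)^(1/4) = 3.43.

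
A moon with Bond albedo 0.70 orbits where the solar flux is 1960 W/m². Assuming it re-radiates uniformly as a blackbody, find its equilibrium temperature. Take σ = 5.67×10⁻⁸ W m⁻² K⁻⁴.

T ≈ 226 K

Power absorbed = (1−a)S·πR²; power emitted = 4πR²σT⁴. Equating and cancelling πR²:
T = ((1−a)S / 4σ)^(1/4) = (588 / (4 × 5.67×10⁻⁸))^(1/4) = (2.59×10^9)^(1/4).
T = 226 K.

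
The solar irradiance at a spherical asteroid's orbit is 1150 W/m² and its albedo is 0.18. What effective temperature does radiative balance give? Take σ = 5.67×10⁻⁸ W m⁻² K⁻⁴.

T ≈ 254 K

Power absorbed = (1−a)S·πR²; power emitted = 4πR²σT⁴. Equating and cancelling πR²:
T = ((1−a)S / 4σ)^(1/4) = (943 / (4 × 5.67×10⁻⁸))^(1/4) = (4.16×10^9)^(1/4).
T = 254 K.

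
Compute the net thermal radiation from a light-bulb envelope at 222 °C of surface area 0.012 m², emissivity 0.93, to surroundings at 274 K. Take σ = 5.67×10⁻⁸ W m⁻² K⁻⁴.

Convert: 222 °C = 495 K.
Q = εσA(T⁴ − T_s⁴). T⁴ − T_s⁴ = (495)⁴ − (274)⁴ = 6.00×10^10 − 5.64×10^9 = 5.44×10^10 K⁴.
Q = 0.93 × 5.67×10⁻⁸ × 0.0120 × 5.44×10^10 = 34.4 W.

Q ≈ 34.4 W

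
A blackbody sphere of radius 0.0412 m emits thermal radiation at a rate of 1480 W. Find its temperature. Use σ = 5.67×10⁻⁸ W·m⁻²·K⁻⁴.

T ≈ 1050 K

A = 4πr² = 4π × (0.0412)² = 0.0213 m².
From P = σAT⁴, T = (P / σA)^(1/4) = (1480 / (5.67×10⁻⁸ × 0.0213))^(1/4).
T = (1.22×10^12)^(1/4) = 1050 K.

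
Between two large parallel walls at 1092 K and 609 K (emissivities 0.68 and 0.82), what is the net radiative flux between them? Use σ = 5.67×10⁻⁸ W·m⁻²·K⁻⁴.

For two large parallel gray plates, q = σ(T₁⁴ − T₂⁴) / (1/ε₁ + 1/ε₂ − 1).
1/ε₁ + 1/ε₂ − 1 = 1/0.68 + 1/0.82 − 1 = 1.690.
T₁⁴ − T₂⁴ = 1.42×10^12 − 1.38×10^11 = 1.28×10^12 K⁴.
q = 5.67×10⁻⁸ × 1.28×10^12 / 1.690 = 43100 W/m².

q ≈ 43100 W/m²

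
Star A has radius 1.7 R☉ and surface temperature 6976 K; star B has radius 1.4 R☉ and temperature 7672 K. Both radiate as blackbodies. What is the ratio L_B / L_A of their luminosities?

L = 4πR²σT⁴ ∝ R²T⁴, so L_B/L_A = (1.4/1.7)² × (7672/6976)⁴ = 0.678 × 1.46 = 0.992.

L_B/L_A ≈ 0.992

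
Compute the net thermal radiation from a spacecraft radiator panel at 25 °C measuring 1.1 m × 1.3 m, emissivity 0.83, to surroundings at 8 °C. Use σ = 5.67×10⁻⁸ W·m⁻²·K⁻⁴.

A = 1.1 × 1.3 = 1.43 m².
Convert: 25 °C = 298 K; 8 °C = 281 K.
Q = εσA(T⁴ − T_s⁴). T⁴ − T_s⁴ = (298)⁴ − (281)⁴ = 7.89×10^9 − 6.23×10^9 = 1.65×10^9 K⁴.
Q = 0.83 × 5.67×10⁻⁸ × 1.43 × 1.65×10^9 = 111 W.

Q ≈ 111 W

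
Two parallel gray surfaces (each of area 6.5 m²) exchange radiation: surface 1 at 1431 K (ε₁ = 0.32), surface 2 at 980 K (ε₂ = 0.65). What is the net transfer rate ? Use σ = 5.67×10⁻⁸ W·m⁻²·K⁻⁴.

Q ≈ 3.29×10^5 W

For two large parallel gray plates, q = σ(T₁⁴ − T₂⁴) / (1/ε₁ + 1/ε₂ − 1).
1/ε₁ + 1/ε₂ − 1 = 1/0.32 + 1/0.65 − 1 = 3.663.
T₁⁴ − T₂⁴ = 4.19×10^12 − 9.22×10^11 = 3.27×10^12 K⁴.
q = 5.67×10⁻⁸ × 3.27×10^12 / 3.663 = 50600 W/m².
Q = q·A = 50600 × 6.5 = 3.29×10^5 W.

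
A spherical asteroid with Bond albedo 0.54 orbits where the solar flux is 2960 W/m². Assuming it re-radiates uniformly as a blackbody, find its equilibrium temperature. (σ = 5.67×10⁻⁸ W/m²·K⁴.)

Power absorbed = (1−a)S·πR²; power emitted = 4πR²σT⁴. Equating and cancelling πR²:
T = ((1−a)S / 4σ)^(1/4) = (1360 / (4 × 5.67×10⁻⁸))^(1/4) = (6.00×10^9)^(1/4).
T = 278 K.

T ≈ 278 K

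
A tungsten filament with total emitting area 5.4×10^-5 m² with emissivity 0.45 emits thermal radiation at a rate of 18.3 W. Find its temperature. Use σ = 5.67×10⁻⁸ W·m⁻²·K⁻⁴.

From P = εσAT⁴, T = (P / εσA)^(1/4) = (18.3 / (0.45 × 5.67×10⁻⁸ × 5.40×10^-5))^(1/4).
T = (1.33×10^13)^(1/4) = 1910 K.

T ≈ 1910 K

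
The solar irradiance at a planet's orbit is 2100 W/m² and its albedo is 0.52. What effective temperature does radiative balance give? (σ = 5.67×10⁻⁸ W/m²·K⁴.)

Power absorbed = (1−a)S·πR²; power emitted = 4πR²σT⁴. Equating and cancelling πR²:
T = ((1−a)S / 4σ)^(1/4) = (1010 / (4 × 5.67×10⁻⁸))^(1/4) = (4.44×10^9)^(1/4).
T = 258 K.

T ≈ 258 K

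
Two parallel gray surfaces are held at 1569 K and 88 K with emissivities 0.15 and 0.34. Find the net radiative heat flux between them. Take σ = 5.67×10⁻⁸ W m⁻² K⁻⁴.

q ≈ 39900 W/m²

For two large parallel gray plates, q = σ(T₁⁴ − T₂⁴) / (1/ε₁ + 1/ε₂ − 1).
1/ε₁ + 1/ε₂ − 1 = 1/0.15 + 1/0.34 − 1 = 8.608.
T₁⁴ − T₂⁴ = 6.06×10^12 − 6.00×10^7 = 6.06×10^12 K⁴.
q = 5.67×10⁻⁸ × 6.06×10^12 / 8.608 = 39900 W/m².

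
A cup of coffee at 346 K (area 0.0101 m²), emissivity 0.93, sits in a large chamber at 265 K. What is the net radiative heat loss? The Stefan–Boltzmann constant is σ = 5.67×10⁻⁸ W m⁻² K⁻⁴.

Q = εσA(T⁴ − T_s⁴). T⁴ − T_s⁴ = (346)⁴ − (265)⁴ = 1.43×10^10 − 4.93×10^9 = 9.40×10^9 K⁴.
Q = 0.93 × 5.67×10⁻⁸ × 0.0101 × 9.40×10^9 = 5.01 W.

Q ≈ 5.01 W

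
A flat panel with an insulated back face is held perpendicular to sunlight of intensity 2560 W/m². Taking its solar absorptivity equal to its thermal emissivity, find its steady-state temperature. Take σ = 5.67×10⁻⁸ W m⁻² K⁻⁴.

Absorbed flux αS = emitted flux εσT⁴ (one radiating face); with α = ε, T = (S/σ)^(1/4).
T = (2560 / 5.67×10⁻⁸)^(1/4) = (4.51×10^10)^(1/4).
T = 461 K.

T ≈ 461 K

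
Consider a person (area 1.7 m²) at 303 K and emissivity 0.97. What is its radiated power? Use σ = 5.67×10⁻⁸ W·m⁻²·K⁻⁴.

P ≈ 788 W

Stefan–Boltzmann: P = εσAT⁴ = 0.97 × 5.67×10⁻⁸ × 1.70 × (303)⁴ = 0.97 × 5.67×10⁻⁸ × 1.70 × 8.43×10^9.
P = 788 W.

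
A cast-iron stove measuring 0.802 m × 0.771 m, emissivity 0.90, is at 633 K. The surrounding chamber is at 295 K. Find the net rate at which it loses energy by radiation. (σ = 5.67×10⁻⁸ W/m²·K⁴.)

Q ≈ 4830 W

A = 0.802 × 0.771 = 0.618 m².
Q = εσA(T⁴ − T_s⁴). T⁴ − T_s⁴ = (633)⁴ − (295)⁴ = 1.61×10^11 − 7.57×10^9 = 1.53×10^11 K⁴.
Q = 0.90 × 5.67×10⁻⁸ × 0.618 × 1.53×10^11 = 4830 W.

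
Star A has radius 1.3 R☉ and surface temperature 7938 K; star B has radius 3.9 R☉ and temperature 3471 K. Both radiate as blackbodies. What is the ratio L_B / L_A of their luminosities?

L_B/L_A ≈ 0.329

L = 4πR²σT⁴ ∝ R²T⁴, so L_B/L_A = (3.9/1.3)² × (3471/7938)⁴ = 9.00 × 0.0366 = 0.329.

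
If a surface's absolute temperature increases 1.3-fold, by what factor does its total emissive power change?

factor ≈ 2.86

P ∝ T⁴, so the power scales as (1.3)⁴ = 2.86.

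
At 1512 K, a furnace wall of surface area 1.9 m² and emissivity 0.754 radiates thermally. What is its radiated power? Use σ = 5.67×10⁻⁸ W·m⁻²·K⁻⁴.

P ≈ 4.25×10^5 W

P = εσAT⁴ = 0.754 × 5.67×10⁻⁸ × 1.90 × (1512)⁴ = 0.754 × 5.67×10⁻⁸ × 1.90 × 5.23×10^12.
P = 4.25×10^5 W.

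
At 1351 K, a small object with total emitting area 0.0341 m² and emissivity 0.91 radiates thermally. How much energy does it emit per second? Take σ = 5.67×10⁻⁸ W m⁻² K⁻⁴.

P ≈ 5860 W

P = εσAT⁴ = 0.91 × 5.67×10⁻⁸ × 0.0341 × (1351)⁴ = 0.91 × 5.67×10⁻⁸ × 0.0341 × 3.33×10^12.
P = 5860 W.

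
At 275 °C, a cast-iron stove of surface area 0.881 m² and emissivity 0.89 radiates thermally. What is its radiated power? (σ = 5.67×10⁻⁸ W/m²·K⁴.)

P ≈ 4010 W

275 °C = 548 K.
Stefan–Boltzmann: P = εσAT⁴ = 0.89 × 5.67×10⁻⁸ × 0.881 × (548)⁴ = 0.89 × 5.67×10⁻⁸ × 0.881 × 9.02×10^10.
P = 4010 W.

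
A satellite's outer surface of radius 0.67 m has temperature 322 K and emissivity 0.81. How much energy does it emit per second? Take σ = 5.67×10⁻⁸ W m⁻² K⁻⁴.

A = 4πr² = 4π × (0.67)² = 5.64 m².
Stefan–Boltzmann: P = εσAT⁴ = 0.81 × 5.67×10⁻⁸ × 5.64 × (322)⁴ = 0.81 × 5.67×10⁻⁸ × 5.64 × 1.08×10^10.
P = 2790 W.

P ≈ 2790 W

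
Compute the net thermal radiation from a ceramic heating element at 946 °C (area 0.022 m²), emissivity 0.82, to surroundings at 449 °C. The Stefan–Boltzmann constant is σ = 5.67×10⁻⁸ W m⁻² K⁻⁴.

Q ≈ 1980 W

Convert: 946 °C = 1219 K; 449 °C = 722 K.
Q = εσA(T⁴ − T_s⁴). T⁴ − T_s⁴ = (1219)⁴ − (722)⁴ = 2.21×10^12 − 2.72×10^11 = 1.94×10^12 K⁴.
Q = 0.82 × 5.67×10⁻⁸ × 0.0220 × 1.94×10^12 = 1980 W.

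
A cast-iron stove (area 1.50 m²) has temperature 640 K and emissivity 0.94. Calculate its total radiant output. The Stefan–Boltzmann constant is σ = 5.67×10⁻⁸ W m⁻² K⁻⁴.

P = εσAT⁴ = 0.94 × 5.67×10⁻⁸ × 1.50 × (640)⁴ = 0.94 × 5.67×10⁻⁸ × 1.50 × 1.68×10^11.
P = 13400 W.

P ≈ 13400 W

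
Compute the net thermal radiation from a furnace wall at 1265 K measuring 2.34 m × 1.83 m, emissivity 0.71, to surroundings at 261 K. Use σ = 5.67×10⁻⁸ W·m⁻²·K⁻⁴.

A = 2.34 × 1.83 = 4.28 m².
Q = εσA(T⁴ − T_s⁴). T⁴ − T_s⁴ = (1265)⁴ − (261)⁴ = 2.56×10^12 − 4.64×10^9 = 2.56×10^12 K⁴.
Q = 0.71 × 5.67×10⁻⁸ × 4.28 × 2.56×10^12 = 4.41×10^5 W.

Q ≈ 4.41×10^5 W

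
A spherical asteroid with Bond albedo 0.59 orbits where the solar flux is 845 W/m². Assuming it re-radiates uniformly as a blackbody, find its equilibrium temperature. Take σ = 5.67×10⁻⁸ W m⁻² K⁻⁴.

T ≈ 198 K

Power absorbed = (1−a)S·πR²; power emitted = 4πR²σT⁴. Equating and cancelling πR²:
T = ((1−a)S / 4σ)^(1/4) = (346 / (4 × 5.67×10⁻⁸))^(1/4) = (1.53×10^9)^(1/4).
T = 198 K.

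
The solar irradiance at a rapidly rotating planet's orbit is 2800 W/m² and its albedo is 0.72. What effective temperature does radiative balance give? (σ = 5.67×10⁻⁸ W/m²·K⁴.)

T ≈ 242 K

Power absorbed = (1−a)S·πR²; power emitted = 4πR²σT⁴. Equating and cancelling πR²:
T = ((1−a)S / 4σ)^(1/4) = (784 / (4 × 5.67×10⁻⁸))^(1/4) = (3.46×10^9)^(1/4).
T = 242 K.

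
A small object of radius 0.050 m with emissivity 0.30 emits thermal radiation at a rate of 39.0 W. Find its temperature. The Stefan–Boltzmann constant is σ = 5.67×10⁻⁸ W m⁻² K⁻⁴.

T ≈ 520 K

A = 4πr² = 4π × (0.050)² = 0.0314 m².
From P = εσAT⁴, T = (P / εσA)^(1/4) = (39.0 / (0.30 × 5.67×10⁻⁸ × 0.0314))^(1/4).
T = (7.30×10^10)^(1/4) = 520 K.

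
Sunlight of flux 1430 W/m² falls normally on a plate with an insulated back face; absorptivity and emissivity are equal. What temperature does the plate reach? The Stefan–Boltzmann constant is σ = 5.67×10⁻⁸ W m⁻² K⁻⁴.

Absorbed flux αS = emitted flux εσT⁴ (one radiating face); with α = ε, T = (S/σ)^(1/4).
T = (1430 / 5.67×10⁻⁸)^(1/4) = (2.52×10^10)^(1/4).
T = 399 K.

T ≈ 399 K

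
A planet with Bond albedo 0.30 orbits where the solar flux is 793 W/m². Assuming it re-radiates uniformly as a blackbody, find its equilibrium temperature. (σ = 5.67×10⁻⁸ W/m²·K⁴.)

T ≈ 222 K

Power absorbed = (1−a)S·πR²; power emitted = 4πR²σT⁴. Equating and cancelling πR²:
T = ((1−a)S / 4σ)^(1/4) = (555 / (4 × 5.67×10⁻⁸))^(1/4) = (2.45×10^9)^(1/4).
T = 222 K.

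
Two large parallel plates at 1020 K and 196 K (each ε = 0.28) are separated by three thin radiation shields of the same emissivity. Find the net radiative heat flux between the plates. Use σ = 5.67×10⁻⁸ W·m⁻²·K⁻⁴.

Each of the 4 gaps contributes resistance (2/ε − 1) = 2/0.28 − 1 = 6.143; total = 24.57.
q = σ(T₁⁴ − T₂⁴) / 24.57 = 5.67×10⁻⁸ × 1.08×10^12 / 24.57 = 2490 W/m².

q ≈ 2490 W/m²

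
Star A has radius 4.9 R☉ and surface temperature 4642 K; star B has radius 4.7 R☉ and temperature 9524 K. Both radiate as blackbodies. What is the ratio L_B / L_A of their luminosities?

L = 4πR²σT⁴ ∝ R²T⁴, so L_B/L_A = (4.7/4.9)² × (9524/4642)⁴ = 0.920 × 17.7 = 16.3.

L_B/L_A ≈ 16.3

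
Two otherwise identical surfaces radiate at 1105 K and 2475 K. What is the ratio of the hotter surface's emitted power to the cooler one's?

ratio ≈ 25.2

P ∝ T⁴, so the ratio is (2475/1105)⁴ = (2.240)⁴ = 25.2.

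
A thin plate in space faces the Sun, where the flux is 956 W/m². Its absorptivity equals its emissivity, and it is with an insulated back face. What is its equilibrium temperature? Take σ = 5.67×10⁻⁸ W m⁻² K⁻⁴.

Absorbed flux αS = emitted flux εσT⁴ (one radiating face); with α = ε, T = (S/σ)^(1/4).
T = (956 / 5.67×10⁻⁸)^(1/4) = (1.69×10^10)^(1/4).
T = 360 K.

T ≈ 360 K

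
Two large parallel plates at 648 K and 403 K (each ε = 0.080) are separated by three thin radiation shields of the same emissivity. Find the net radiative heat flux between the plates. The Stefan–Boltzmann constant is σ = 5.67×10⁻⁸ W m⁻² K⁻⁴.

q ≈ 88.6 W/m²

Each of the 4 gaps contributes resistance (2/ε − 1) = 2/0.080 − 1 = 24.00; total = 96.00.
q = σ(T₁⁴ − T₂⁴) / 96.00 = 5.67×10⁻⁸ × 1.50×10^11 / 96.00 = 88.6 W/m².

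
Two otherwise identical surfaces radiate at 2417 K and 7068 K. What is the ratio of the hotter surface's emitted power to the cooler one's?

P ∝ T⁴, so the ratio is (7068/2417)⁴ = (2.924)⁴ = 73.1.

ratio ≈ 73.1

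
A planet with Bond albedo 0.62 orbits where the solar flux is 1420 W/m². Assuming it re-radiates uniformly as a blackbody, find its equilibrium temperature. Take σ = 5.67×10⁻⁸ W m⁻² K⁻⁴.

T ≈ 221 K

Power absorbed = (1−a)S·πR²; power emitted = 4πR²σT⁴. Equating and cancelling πR²:
T = ((1−a)S / 4σ)^(1/4) = (540 / (4 × 5.67×10⁻⁸))^(1/4) = (2.38×10^9)^(1/4).
T = 221 K.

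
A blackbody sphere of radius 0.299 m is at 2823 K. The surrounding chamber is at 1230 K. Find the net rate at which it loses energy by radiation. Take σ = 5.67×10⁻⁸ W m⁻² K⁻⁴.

A = 4πr² = 4π × (0.299)² = 1.12 m².
Q = σA(T⁴ − T_s⁴). T⁴ − T_s⁴ = (2823)⁴ − (1230)⁴ = 6.35×10^13 − 2.29×10^12 = 6.12×10^13 K⁴.
Q = 5.67×10⁻⁸ × 1.12 × 6.12×10^13 = 3.90×10^6 W.

Q ≈ 3.90×10^6 W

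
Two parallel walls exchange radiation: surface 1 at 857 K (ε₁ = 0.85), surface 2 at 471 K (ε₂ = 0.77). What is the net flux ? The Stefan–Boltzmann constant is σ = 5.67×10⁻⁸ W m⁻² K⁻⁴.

For two large parallel gray plates, q = σ(T₁⁴ − T₂⁴) / (1/ε₁ + 1/ε₂ − 1).
1/ε₁ + 1/ε₂ − 1 = 1/0.85 + 1/0.77 − 1 = 1.475.
T₁⁴ − T₂⁴ = 5.39×10^11 − 4.92×10^10 = 4.90×10^11 K⁴.
q = 5.67×10⁻⁸ × 4.90×10^11 / 1.475 = 18800 W/m².

q ≈ 18800 W/m²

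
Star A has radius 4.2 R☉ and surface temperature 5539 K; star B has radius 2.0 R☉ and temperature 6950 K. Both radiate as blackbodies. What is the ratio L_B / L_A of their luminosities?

L_B/L_A ≈ 0.562

L = 4πR²σT⁴ ∝ R²T⁴, so L_B/L_A = (2.0/4.2)² × (6950/5539)⁴ = 0.227 × 2.48 = 0.562.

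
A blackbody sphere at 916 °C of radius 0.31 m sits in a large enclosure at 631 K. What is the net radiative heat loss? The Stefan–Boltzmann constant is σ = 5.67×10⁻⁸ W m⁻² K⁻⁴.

Q ≈ 1.26×10^5 W

A = 4πr² = 4π × (0.31)² = 1.21 m².
Convert: 916 °C = 1189 K.
Q = σA(T⁴ − T_s⁴). T⁴ − T_s⁴ = (1189)⁴ − (631)⁴ = 2.00×10^12 − 1.59×10^11 = 1.84×10^12 K⁴.
Q = 5.67×10⁻⁸ × 1.21 × 1.84×10^12 = 1.26×10^5 W.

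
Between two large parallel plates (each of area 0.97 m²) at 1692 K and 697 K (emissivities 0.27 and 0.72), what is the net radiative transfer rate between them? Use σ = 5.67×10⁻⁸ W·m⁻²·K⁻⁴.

For two large parallel gray plates, q = σ(T₁⁴ − T₂⁴) / (1/ε₁ + 1/ε₂ − 1).
1/ε₁ + 1/ε₂ − 1 = 1/0.27 + 1/0.72 − 1 = 4.093.
T₁⁴ − T₂⁴ = 8.20×10^12 − 2.36×10^11 = 7.96×10^12 K⁴.
q = 5.67×10⁻⁸ × 7.96×10^12 / 4.093 = 1.10×10^5 W/m².
Q = q·A = 1.10×10^5 × 0.97 = 1.07×10^5 W.

Q ≈ 1.07×10^5 W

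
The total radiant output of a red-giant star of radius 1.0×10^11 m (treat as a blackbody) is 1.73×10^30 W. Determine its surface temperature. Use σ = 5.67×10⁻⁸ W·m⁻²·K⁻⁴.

T ≈ 3950 K

A = 4πr² = 4π × (1.0×10^11)² = 1.26×10^23 m².
From P = σAT⁴, T = (P / σA)^(1/4) = (1.73×10^30 / (5.67×10⁻⁸ × 1.26×10^23))^(1/4).
T = (2.43×10^14)^(1/4) = 3950 K.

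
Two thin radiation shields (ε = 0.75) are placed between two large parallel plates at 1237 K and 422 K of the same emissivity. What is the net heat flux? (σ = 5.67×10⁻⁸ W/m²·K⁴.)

q ≈ 26200 W/m²

Each of the 3 gaps contributes resistance (2/ε − 1) = 2/0.75 − 1 = 1.667; total = 5.000.
q = σ(T₁⁴ − T₂⁴) / 5.000 = 5.67×10⁻⁸ × 2.31×10^12 / 5.000 = 26200 W/m².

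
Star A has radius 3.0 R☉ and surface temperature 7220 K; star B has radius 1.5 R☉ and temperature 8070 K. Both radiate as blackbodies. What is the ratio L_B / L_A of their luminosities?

L = 4πR²σT⁴ ∝ R²T⁴, so L_B/L_A = (1.5/3.0)² × (8070/7220)⁴ = 0.250 × 1.56 = 0.390.

L_B/L_A ≈ 0.390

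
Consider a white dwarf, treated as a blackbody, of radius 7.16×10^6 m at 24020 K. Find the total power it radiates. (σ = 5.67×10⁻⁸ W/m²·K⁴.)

P ≈ 1.22×10^25 W

A = 4πr² = 4π × (7.16×10^6)² = 6.44×10^14 m².
P = σAT⁴ = 5.67×10⁻⁸ × 6.44×10^14 × (24020)⁴ = 5.67×10⁻⁸ × 6.44×10^14 × 3.33×10^17.
P = 1.22×10^25 W.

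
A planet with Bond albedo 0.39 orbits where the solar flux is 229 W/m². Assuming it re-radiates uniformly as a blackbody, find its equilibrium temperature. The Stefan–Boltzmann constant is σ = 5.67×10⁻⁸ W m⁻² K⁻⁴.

Power absorbed = (1−a)S·πR²; power emitted = 4πR²σT⁴. Equating and cancelling πR²:
T = ((1−a)S / 4σ)^(1/4) = (140 / (4 × 5.67×10⁻⁸))^(1/4) = (6.16×10^8)^(1/4).
T = 158 K.

T ≈ 158 K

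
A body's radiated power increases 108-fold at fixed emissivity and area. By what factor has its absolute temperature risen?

P ∝ T⁴ ⇒ T ∝ P^(1/4), so T scales by (108)^(1/4) = 3.22.

factor ≈ 3.22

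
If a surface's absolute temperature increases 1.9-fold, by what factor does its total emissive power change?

factor ≈ 13.0

P ∝ T⁴, so the power scales as (1.9)⁴ = 13.0.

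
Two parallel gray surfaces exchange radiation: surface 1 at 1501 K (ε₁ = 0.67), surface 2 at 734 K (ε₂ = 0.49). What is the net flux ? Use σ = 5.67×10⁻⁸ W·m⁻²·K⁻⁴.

For two large parallel gray plates, q = σ(T₁⁴ − T₂⁴) / (1/ε₁ + 1/ε₂ − 1).
1/ε₁ + 1/ε₂ − 1 = 1/0.67 + 1/0.49 − 1 = 2.533.
T₁⁴ − T₂⁴ = 5.08×10^12 − 2.90×10^11 = 4.79×10^12 K⁴.
q = 5.67×10⁻⁸ × 4.79×10^12 / 2.533 = 1.07×10^5 W/m².

q ≈ 1.07×10^5 W/m²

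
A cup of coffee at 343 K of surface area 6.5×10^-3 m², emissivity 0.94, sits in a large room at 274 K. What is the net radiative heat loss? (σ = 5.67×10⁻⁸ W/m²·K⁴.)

Q = εσA(T⁴ − T_s⁴). T⁴ − T_s⁴ = (343)⁴ − (274)⁴ = 1.38×10^10 − 5.64×10^9 = 8.20×10^9 K⁴.
Q = 0.94 × 5.67×10⁻⁸ × 6.50×10^-3 × 8.20×10^9 = 2.84 W.

Q ≈ 2.84 W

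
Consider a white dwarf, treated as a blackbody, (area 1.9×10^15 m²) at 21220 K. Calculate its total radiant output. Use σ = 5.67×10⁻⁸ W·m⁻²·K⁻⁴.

P = σAT⁴ = 5.67×10⁻⁸ × 1.90×10^15 × (21220)⁴ = 5.67×10⁻⁸ × 1.90×10^15 × 2.03×10^17.
P = 2.18×10^25 W.

P ≈ 2.18×10^25 W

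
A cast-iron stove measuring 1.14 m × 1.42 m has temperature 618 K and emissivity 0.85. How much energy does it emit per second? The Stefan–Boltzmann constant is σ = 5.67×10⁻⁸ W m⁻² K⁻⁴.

A = 1.14 × 1.42 = 1.62 m².
Stefan–Boltzmann: P = εσAT⁴ = 0.85 × 5.67×10⁻⁸ × 1.62 × (618)⁴ = 0.85 × 5.67×10⁻⁸ × 1.62 × 1.46×10^11.
P = 11400 W.

P ≈ 11400 W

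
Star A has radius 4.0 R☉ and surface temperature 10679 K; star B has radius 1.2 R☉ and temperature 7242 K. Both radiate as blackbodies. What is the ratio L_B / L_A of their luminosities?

L = 4πR²σT⁴ ∝ R²T⁴, so L_B/L_A = (1.2/4.0)² × (7242/10679)⁴ = 0.0900 × 0.212 = 0.0190.

L_B/L_A ≈ 0.0190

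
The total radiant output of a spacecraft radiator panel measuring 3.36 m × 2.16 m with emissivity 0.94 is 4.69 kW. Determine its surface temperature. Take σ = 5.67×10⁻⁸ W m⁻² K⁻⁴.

A = 3.36 × 2.16 = 7.26 m².
From P = εσAT⁴, T = (P / εσA)^(1/4) = (4690 / (0.94 × 5.67×10⁻⁸ × 7.26))^(1/4).
T = (1.21×10^10)^(1/4) = 332 K.

T ≈ 332 K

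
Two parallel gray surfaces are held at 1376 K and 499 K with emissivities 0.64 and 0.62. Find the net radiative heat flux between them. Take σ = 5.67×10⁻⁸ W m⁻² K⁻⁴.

For two large parallel gray plates, q = σ(T₁⁴ − T₂⁴) / (1/ε₁ + 1/ε₂ − 1).
1/ε₁ + 1/ε₂ − 1 = 1/0.64 + 1/0.62 − 1 = 2.175.
T₁⁴ − T₂⁴ = 3.58×10^12 − 6.20×10^10 = 3.52×10^12 K⁴.
q = 5.67×10⁻⁸ × 3.52×10^12 / 2.175 = 91800 W/m².

q ≈ 91800 W/m²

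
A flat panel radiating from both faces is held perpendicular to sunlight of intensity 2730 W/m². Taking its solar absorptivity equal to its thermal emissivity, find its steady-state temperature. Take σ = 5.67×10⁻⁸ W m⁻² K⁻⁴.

T ≈ 394 K

Absorbed flux αS = emitted flux 2εσT⁴ per unit area; with α = ε this gives T = (S/2σ)^(1/4).
T = (2730 / (2 × 5.67×10⁻⁸))^(1/4) = (2.41×10^10)^(1/4).
T = 394 K.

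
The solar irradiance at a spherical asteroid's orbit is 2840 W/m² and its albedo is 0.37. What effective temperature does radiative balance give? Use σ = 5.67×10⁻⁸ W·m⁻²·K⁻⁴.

T ≈ 298 K

Power absorbed = (1−a)S·πR²; power emitted = 4πR²σT⁴. Equating and cancelling πR²:
T = ((1−a)S / 4σ)^(1/4) = (1790 / (4 × 5.67×10⁻⁸))^(1/4) = (7.89×10^9)^(1/4).
T = 298 K.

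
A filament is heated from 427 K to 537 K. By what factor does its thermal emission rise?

P ∝ T⁴, so the ratio is (537/427)⁴ = (1.258)⁴ = 2.50.

ratio ≈ 2.50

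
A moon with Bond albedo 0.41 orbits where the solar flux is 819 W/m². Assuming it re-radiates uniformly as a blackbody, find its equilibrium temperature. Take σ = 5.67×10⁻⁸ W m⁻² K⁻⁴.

T ≈ 215 K

Power absorbed = (1−a)S·πR²; power emitted = 4πR²σT⁴. Equating and cancelling πR²:
T = ((1−a)S / 4σ)^(1/4) = (483 / (4 × 5.67×10⁻⁸))^(1/4) = (2.13×10^9)^(1/4).
T = 215 K.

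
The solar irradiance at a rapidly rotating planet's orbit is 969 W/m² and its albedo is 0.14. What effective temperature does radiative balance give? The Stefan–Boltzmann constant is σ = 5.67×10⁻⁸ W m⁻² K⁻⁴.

T ≈ 246 K

Power absorbed = (1−a)S·πR²; power emitted = 4πR²σT⁴. Equating and cancelling πR²:
T = ((1−a)S / 4σ)^(1/4) = (833 / (4 × 5.67×10⁻⁸))^(1/4) = (3.67×10^9)^(1/4).
T = 246 K.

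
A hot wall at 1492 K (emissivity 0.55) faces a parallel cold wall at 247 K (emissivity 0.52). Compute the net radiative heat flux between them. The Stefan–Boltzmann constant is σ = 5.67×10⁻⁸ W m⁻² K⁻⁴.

For two large parallel gray plates, q = σ(T₁⁴ − T₂⁴) / (1/ε₁ + 1/ε₂ − 1).
1/ε₁ + 1/ε₂ − 1 = 1/0.55 + 1/0.52 − 1 = 2.741.
T₁⁴ − T₂⁴ = 4.96×10^12 − 3.72×10^9 = 4.95×10^12 K⁴.
q = 5.67×10⁻⁸ × 4.95×10^12 / 2.741 = 1.02×10^5 W/m².

q ≈ 1.02×10^5 W/m²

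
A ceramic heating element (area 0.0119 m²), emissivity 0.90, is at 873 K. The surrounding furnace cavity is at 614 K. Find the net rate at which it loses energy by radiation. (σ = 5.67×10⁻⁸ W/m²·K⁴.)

Q ≈ 266 W

Q = εσA(T⁴ − T_s⁴). T⁴ − T_s⁴ = (873)⁴ − (614)⁴ = 5.81×10^11 − 1.42×10^11 = 4.39×10^11 K⁴.
Q = 0.90 × 5.67×10⁻⁸ × 0.0119 × 4.39×10^11 = 266 W.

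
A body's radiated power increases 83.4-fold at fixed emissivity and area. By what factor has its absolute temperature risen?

factor ≈ 3.02

P ∝ T⁴ ⇒ T ∝ P^(1/4), so T scales by (83.4)^(1/4) = 3.02.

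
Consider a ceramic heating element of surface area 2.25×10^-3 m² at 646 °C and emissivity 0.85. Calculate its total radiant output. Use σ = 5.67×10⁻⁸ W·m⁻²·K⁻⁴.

P ≈ 77.3 W

646 °C = 919 K.
P = εσAT⁴ = 0.85 × 5.67×10⁻⁸ × 2.25×10^-3 × (919)⁴ = 0.85 × 5.67×10⁻⁸ × 2.25×10^-3 × 7.13×10^11.
P = 77.3 W.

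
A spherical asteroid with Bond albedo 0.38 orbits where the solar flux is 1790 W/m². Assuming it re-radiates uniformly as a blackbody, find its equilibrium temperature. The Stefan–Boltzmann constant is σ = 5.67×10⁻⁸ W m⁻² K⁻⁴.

T ≈ 264 K

Power absorbed = (1−a)S·πR²; power emitted = 4πR²σT⁴. Equating and cancelling πR²:
T = ((1−a)S / 4σ)^(1/4) = (1110 / (4 × 5.67×10⁻⁸))^(1/4) = (4.89×10^9)^(1/4).
T = 264 K.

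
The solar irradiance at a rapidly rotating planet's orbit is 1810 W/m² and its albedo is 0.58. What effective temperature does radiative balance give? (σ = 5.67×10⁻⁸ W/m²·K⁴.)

Power absorbed = (1−a)S·πR²; power emitted = 4πR²σT⁴. Equating and cancelling πR²:
T = ((1−a)S / 4σ)^(1/4) = (760 / (4 × 5.67×10⁻⁸))^(1/4) = (3.35×10^9)^(1/4).
T = 241 K.

T ≈ 241 K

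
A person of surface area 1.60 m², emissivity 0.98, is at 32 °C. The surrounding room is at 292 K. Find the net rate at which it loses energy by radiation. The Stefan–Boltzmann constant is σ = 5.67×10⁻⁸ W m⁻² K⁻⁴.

Q ≈ 123 W

Convert: 32 °C = 305 K.
Q = εσA(T⁴ − T_s⁴). T⁴ − T_s⁴ = (305)⁴ − (292)⁴ = 8.65×10^9 − 7.27×10^9 = 1.38×10^9 K⁴.
Q = 0.98 × 5.67×10⁻⁸ × 1.60 × 1.38×10^9 = 123 W.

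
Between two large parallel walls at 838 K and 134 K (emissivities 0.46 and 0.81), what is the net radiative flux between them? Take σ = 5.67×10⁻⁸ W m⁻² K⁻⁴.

q ≈ 11600 W/m²

For two large parallel gray plates, q = σ(T₁⁴ − T₂⁴) / (1/ε₁ + 1/ε₂ − 1).
1/ε₁ + 1/ε₂ − 1 = 1/0.46 + 1/0.81 − 1 = 2.408.
T₁⁴ − T₂⁴ = 4.93×10^11 − 3.22×10^8 = 4.93×10^11 K⁴.
q = 5.67×10⁻⁸ × 4.93×10^11 / 2.408 = 11600 W/m².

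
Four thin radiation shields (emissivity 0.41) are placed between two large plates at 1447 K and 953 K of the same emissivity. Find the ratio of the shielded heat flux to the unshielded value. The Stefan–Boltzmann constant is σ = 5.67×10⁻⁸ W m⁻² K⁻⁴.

With N identical shields there are N+1 = 5 gaps in series, each with the same radiative resistance, so the flux falls to 1/(N+1) of its unshielded value.

ratio ≈ 0.200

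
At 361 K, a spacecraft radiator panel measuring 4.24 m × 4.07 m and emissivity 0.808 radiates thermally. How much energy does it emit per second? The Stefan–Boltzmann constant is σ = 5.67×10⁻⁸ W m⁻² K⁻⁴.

P ≈ 13400 W

A = 4.24 × 4.07 = 17.3 m².
Stefan–Boltzmann: P = εσAT⁴ = 0.808 × 5.67×10⁻⁸ × 17.3 × (361)⁴ = 0.808 × 5.67×10⁻⁸ × 17.3 × 1.70×10^10.
P = 13400 W.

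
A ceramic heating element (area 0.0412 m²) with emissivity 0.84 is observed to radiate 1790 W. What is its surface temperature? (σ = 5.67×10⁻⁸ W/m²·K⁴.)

From P = εσAT⁴, T = (P / εσA)^(1/4) = (1790 / (0.84 × 5.67×10⁻⁸ × 0.0412))^(1/4).
T = (9.12×10^11)^(1/4) = 977 K.

T ≈ 977 K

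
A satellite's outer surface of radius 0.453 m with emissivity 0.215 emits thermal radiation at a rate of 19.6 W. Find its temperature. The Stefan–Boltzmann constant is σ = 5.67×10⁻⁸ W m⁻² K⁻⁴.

T ≈ 158 K

A = 4πr² = 4π × (0.453)² = 2.58 m².
From P = εσAT⁴, T = (P / εσA)^(1/4) = (19.6 / (0.215 × 5.67×10⁻⁸ × 2.58))^(1/4).
T = (6.23×10^8)^(1/4) = 158 K.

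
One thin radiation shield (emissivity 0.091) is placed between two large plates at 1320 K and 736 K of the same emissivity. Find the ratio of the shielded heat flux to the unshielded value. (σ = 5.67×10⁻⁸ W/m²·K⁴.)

ratio ≈ 0.500

With N identical shields there are N+1 = 2 gaps in series, each with the same radiative resistance, so the flux falls to 1/(N+1) of its unshielded value.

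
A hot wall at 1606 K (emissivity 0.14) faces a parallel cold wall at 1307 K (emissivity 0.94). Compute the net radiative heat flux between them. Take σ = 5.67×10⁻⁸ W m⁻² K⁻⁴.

q ≈ 29400 W/m²

For two large parallel gray plates, q = σ(T₁⁴ − T₂⁴) / (1/ε₁ + 1/ε₂ − 1).
1/ε₁ + 1/ε₂ − 1 = 1/0.14 + 1/0.94 − 1 = 7.207.
T₁⁴ − T₂⁴ = 6.65×10^12 − 2.92×10^12 = 3.73×10^12 K⁴.
q = 5.67×10⁻⁸ × 3.73×10^12 / 7.207 = 29400 W/m².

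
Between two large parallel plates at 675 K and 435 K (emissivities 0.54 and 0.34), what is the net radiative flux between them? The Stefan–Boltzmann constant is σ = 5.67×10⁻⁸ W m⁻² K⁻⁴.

For two large parallel gray plates, q = σ(T₁⁴ − T₂⁴) / (1/ε₁ + 1/ε₂ − 1).
1/ε₁ + 1/ε₂ − 1 = 1/0.54 + 1/0.34 − 1 = 3.793.
T₁⁴ − T₂⁴ = 2.08×10^11 − 3.58×10^10 = 1.72×10^11 K⁴.
q = 5.67×10⁻⁸ × 1.72×10^11 / 3.793 = 2570 W/m².

q ≈ 2570 W/m²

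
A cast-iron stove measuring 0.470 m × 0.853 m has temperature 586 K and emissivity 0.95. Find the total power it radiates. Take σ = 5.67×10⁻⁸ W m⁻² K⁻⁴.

P ≈ 2550 W

A = 0.470 × 0.853 = 0.401 m².
P = εσAT⁴ = 0.95 × 5.67×10⁻⁸ × 0.401 × (586)⁴ = 0.95 × 5.67×10⁻⁸ × 0.401 × 1.18×10^11.
P = 2550 W.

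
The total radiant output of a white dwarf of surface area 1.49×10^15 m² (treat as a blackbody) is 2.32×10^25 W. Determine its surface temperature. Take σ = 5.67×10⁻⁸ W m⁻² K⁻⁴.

From P = σAT⁴, T = (P / σA)^(1/4) = (2.32×10^25 / (5.67×10⁻⁸ × 1.49×10^15))^(1/4).
T = (2.75×10^17)^(1/4) = 22900 K.

T ≈ 22900 K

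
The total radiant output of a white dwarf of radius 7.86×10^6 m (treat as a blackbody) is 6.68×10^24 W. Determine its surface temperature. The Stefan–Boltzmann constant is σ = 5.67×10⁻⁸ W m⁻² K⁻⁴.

T ≈ 19700 K

A = 4πr² = 4π × (7.86×10^6)² = 7.76×10^14 m².
From P = σAT⁴, T = (P / σA)^(1/4) = (6.68×10^24 / (5.67×10⁻⁸ × 7.76×10^14))^(1/4).
T = (1.52×10^17)^(1/4) = 19700 K.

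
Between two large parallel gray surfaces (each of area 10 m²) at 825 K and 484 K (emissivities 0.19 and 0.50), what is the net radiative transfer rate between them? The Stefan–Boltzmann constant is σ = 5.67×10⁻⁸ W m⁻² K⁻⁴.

Q ≈ 37000 W

For two large parallel gray plates, q = σ(T₁⁴ − T₂⁴) / (1/ε₁ + 1/ε₂ − 1).
1/ε₁ + 1/ε₂ − 1 = 1/0.19 + 1/0.50 − 1 = 6.263.
T₁⁴ − T₂⁴ = 4.63×10^11 − 5.49×10^10 = 4.08×10^11 K⁴.
q = 5.67×10⁻⁸ × 4.08×10^11 / 6.263 = 3700 W/m².
Q = q·A = 3700 × 10 = 37000 W.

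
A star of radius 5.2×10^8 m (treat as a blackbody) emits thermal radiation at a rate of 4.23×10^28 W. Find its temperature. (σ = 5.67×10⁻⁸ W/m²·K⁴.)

T ≈ 21600 K

A = 4πr² = 4π × (5.2×10^8)² = 3.40×10^18 m².
From P = σAT⁴, T = (P / σA)^(1/4) = (4.23×10^28 / (5.67×10⁻⁸ × 3.40×10^18))^(1/4).
T = (2.20×10^17)^(1/4) = 21600 K.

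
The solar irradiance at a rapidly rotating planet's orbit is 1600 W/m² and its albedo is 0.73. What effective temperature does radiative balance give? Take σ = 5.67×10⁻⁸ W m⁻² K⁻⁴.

T ≈ 209 K

Power absorbed = (1−a)S·πR²; power emitted = 4πR²σT⁴. Equating and cancelling πR²:
T = ((1−a)S / 4σ)^(1/4) = (432 / (4 × 5.67×10⁻⁸))^(1/4) = (1.90×10^9)^(1/4).
T = 209 K.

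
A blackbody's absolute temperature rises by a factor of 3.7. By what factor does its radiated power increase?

factor ≈ 187

P ∝ T⁴, so the power scales as (3.7)⁴ = 187.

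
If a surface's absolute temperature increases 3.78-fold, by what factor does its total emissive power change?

P ∝ T⁴, so the power scales as (3.78)⁴ = 204.

factor ≈ 204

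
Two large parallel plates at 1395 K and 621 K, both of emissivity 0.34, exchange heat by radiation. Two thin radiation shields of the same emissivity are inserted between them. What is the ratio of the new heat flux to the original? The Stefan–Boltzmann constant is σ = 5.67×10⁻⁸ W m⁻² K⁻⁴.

ratio ≈ 0.333

With N identical shields there are N+1 = 3 gaps in series, each with the same radiative resistance, so the flux falls to 1/(N+1) of its unshielded value.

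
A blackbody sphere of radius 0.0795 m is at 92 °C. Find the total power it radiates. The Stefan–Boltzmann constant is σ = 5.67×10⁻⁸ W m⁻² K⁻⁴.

A = 4πr² = 4π × (0.0795)² = 0.0794 m².
92 °C = 365 K.
P = σAT⁴ = 5.67×10⁻⁸ × 0.0794 × (365)⁴ = 5.67×10⁻⁸ × 0.0794 × 1.77×10^10.
P = 79.9 W.

P ≈ 79.9 W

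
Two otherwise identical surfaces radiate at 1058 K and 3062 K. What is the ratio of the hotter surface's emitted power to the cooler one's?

P ∝ T⁴, so the ratio is (3062/1058)⁴ = (2.894)⁴ = 70.2.

ratio ≈ 70.2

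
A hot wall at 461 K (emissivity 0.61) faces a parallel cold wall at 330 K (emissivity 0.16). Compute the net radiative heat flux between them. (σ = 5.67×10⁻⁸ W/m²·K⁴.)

q ≈ 274 W/m²

For two large parallel gray plates, q = σ(T₁⁴ − T₂⁴) / (1/ε₁ + 1/ε₂ − 1).
1/ε₁ + 1/ε₂ − 1 = 1/0.61 + 1/0.16 − 1 = 6.889.
T₁⁴ − T₂⁴ = 4.52×10^10 − 1.19×10^10 = 3.33×10^10 K⁴.
q = 5.67×10⁻⁸ × 3.33×10^10 / 6.889 = 274 W/m².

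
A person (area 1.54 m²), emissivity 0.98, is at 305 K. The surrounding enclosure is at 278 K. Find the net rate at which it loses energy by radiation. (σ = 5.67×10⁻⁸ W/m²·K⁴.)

Q = εσA(T⁴ − T_s⁴). T⁴ − T_s⁴ = (305)⁴ − (278)⁴ = 8.65×10^9 − 5.97×10^9 = 2.68×10^9 K⁴.
Q = 0.98 × 5.67×10⁻⁸ × 1.54 × 2.68×10^9 = 229 W.

Q ≈ 229 W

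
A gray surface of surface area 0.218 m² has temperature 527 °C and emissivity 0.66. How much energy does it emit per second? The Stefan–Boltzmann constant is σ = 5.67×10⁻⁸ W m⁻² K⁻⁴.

527 °C = 800 K.
P = εσAT⁴ = 0.66 × 5.67×10⁻⁸ × 0.218 × (800)⁴ = 0.66 × 5.67×10⁻⁸ × 0.218 × 4.10×10^11.
P = 3340 W.

P ≈ 3340 W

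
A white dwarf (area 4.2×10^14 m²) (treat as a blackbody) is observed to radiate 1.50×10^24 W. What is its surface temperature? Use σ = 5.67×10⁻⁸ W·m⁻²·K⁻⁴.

T ≈ 15800 K

From P = σAT⁴, T = (P / σA)^(1/4) = (1.50×10^24 / (5.67×10⁻⁸ × 4.20×10^14))^(1/4).
T = (6.30×10^16)^(1/4) = 15800 K.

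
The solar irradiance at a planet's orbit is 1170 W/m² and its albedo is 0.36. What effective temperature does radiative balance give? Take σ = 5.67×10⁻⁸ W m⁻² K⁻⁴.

T ≈ 240 K

Power absorbed = (1−a)S·πR²; power emitted = 4πR²σT⁴. Equating and cancelling πR²:
T = ((1−a)S / 4σ)^(1/4) = (749 / (4 × 5.67×10⁻⁸))^(1/4) = (3.30×10^9)^(1/4).
T = 240 K.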